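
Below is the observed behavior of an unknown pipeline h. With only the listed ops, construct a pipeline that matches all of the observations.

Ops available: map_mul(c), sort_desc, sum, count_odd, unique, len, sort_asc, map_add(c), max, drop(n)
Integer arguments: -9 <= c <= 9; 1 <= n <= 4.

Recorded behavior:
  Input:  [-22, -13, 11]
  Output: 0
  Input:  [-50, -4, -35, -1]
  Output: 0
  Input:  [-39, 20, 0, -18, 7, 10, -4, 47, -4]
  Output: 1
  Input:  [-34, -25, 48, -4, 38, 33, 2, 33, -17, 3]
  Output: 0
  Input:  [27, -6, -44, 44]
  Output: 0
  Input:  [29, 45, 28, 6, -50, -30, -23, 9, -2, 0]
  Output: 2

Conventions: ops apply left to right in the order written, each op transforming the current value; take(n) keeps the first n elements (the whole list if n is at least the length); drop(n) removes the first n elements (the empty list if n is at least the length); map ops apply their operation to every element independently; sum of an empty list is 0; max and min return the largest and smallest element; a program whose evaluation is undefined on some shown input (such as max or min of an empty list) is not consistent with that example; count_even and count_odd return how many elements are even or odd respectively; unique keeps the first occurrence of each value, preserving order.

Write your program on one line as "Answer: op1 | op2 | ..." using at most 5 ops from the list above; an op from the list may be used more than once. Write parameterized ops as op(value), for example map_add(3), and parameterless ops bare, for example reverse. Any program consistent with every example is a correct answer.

map_add(1) | drop(4) | drop(3) | count_odd

Check, running the answer program on each example:
  [-22, -13, 11] -> [-21, -12, 12] -> [] -> [] -> 0
  [-50, -4, -35, -1] -> [-49, -3, -34, 0] -> [] -> [] -> 0
  [-39, 20, 0, -18, 7, 10, -4, 47, -4] -> [-38, 21, 1, -17, 8, 11, -3, 48, -3] -> [8, 11, -3, 48, -3] -> [48, -3] -> 1
  [-34, -25, 48, -4, 38, 33, 2, 33, -17, 3] -> [-33, -24, 49, -3, 39, 34, 3, 34, -16, 4] -> [39, 34, 3, 34, -16, 4] -> [34, -16, 4] -> 0
  [27, -6, -44, 44] -> [28, -5, -43, 45] -> [] -> [] -> 0
  [29, 45, 28, 6, -50, -30, -23, 9, -2, 0] -> [30, 46, 29, 7, -49, -29, -22, 10, -1, 1] -> [-49, -29, -22, 10, -1, 1] -> [10, -1, 1] -> 2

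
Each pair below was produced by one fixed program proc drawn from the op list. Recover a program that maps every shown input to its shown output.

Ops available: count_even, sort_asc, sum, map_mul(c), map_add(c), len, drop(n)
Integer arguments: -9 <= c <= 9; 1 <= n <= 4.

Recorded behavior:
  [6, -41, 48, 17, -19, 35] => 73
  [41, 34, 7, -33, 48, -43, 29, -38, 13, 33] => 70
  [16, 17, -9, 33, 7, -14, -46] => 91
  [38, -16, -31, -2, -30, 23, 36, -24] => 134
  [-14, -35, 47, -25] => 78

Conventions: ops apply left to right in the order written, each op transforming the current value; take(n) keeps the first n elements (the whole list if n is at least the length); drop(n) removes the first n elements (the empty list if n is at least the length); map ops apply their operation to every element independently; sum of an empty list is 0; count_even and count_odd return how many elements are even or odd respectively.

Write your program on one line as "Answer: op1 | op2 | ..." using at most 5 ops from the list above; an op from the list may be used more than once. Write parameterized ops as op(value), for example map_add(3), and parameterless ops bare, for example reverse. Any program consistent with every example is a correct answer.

map_add(-9) | map_mul(-1) | sort_asc | drop(2) | sum

Check, running the answer program on each example:
  [6, -41, 48, 17, -19, 35] -> [-3, -50, 39, 8, -28, 26] -> [3, 50, -39, -8, 28, -26] -> [-39, -26, -8, 3, 28, 50] -> [-8, 3, 28, 50] -> 73
  [41, 34, 7, -33, 48, -43, 29, -38, 13, 33] -> [32, 25, -2, -42, 39, -52, 20, -47, 4, 24] -> [-32, -25, 2, 42, -39, 52, -20, 47, -4, -24] -> [-39, -32, -25, -24, -20, -4, 2, 42, 47, 52] -> [-25, -24, -20, -4, 2, 42, 47, 52] -> 70
  [16, 17, -9, 33, 7, -14, -46] -> [7, 8, -18, 24, -2, -23, -55] -> [-7, -8, 18, -24, 2, 23, 55] -> [-24, -8, -7, 2, 18, 23, 55] -> [-7, 2, 18, 23, 55] -> 91
  [38, -16, -31, -2, -30, 23, 36, -24] -> [29, -25, -40, -11, -39, 14, 27, -33] -> [-29, 25, 40, 11, 39, -14, -27, 33] -> [-29, -27, -14, 11, 25, 33, 39, 40] -> [-14, 11, 25, 33, 39, 40] -> 134
  [-14, -35, 47, -25] -> [-23, -44, 38, -34] -> [23, 44, -38, 34] -> [-38, 23, 34, 44] -> [34, 44] -> 78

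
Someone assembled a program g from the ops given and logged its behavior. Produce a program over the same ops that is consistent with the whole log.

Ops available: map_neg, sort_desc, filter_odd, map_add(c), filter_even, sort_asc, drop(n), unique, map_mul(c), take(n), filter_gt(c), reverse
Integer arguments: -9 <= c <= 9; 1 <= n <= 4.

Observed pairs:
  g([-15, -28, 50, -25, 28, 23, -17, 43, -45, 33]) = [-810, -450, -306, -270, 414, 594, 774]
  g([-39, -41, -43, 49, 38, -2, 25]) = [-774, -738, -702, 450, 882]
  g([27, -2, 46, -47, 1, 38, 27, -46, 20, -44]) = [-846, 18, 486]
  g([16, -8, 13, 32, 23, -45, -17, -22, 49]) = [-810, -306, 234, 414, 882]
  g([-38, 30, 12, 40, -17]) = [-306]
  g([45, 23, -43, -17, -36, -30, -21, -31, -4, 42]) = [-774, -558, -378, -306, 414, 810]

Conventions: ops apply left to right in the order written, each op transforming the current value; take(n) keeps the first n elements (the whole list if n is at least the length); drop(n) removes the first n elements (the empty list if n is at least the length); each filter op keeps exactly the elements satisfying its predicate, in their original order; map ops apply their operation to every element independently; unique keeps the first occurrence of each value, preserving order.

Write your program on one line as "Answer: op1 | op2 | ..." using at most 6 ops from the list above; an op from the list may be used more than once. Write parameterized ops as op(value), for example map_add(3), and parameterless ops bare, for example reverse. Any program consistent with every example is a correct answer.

map_mul(-9) | filter_odd | map_mul(2) | sort_desc | unique | map_neg

Check, running the answer program on each example:
  [-15, -28, 50, -25, 28, 23, -17, 43, -45, 33] -> [135, 252, -450, 225, -252, -207, 153, -387, 405, -297] -> [135, 225, -207, 153, -387, 405, -297] -> [270, 450, -414, 306, -774, 810, -594] -> [810, 450, 306, 270, -414, -594, -774] -> [810, 450, 306, 270, -414, -594, -774] -> [-810, -450, -306, -270, 414, 594, 774]
  [-39, -41, -43, 49, 38, -2, 25] -> [351, 369, 387, -441, -342, 18, -225] -> [351, 369, 387, -441, -225] -> [702, 738, 774, -882, -450] -> [774, 738, 702, -450, -882] -> [774, 738, 702, -450, -882] -> [-774, -738, -702, 450, 882]
  [27, -2, 46, -47, 1, 38, 27, -46, 20, -44] -> [-243, 18, -414, 423, -9, -342, -243, 414, -180, 396] -> [-243, 423, -9, -243] -> [-486, 846, -18, -486] -> [846, -18, -486, -486] -> [846, -18, -486] -> [-846, 18, 486]
  [16, -8, 13, 32, 23, -45, -17, -22, 49] -> [-144, 72, -117, -288, -207, 405, 153, 198, -441] -> [-117, -207, 405, 153, -441] -> [-234, -414, 810, 306, -882] -> [810, 306, -234, -414, -882] -> [810, 306, -234, -414, -882] -> [-810, -306, 234, 414, 882]
  [-38, 30, 12, 40, -17] -> [342, -270, -108, -360, 153] -> [153] -> [306] -> [306] -> [306] -> [-306]
  [45, 23, -43, -17, -36, -30, -21, -31, -4, 42] -> [-405, -207, 387, 153, 324, 270, 189, 279, 36, -378] -> [-405, -207, 387, 153, 189, 279] -> [-810, -414, 774, 306, 378, 558] -> [774, 558, 378, 306, -414, -810] -> [774, 558, 378, 306, -414, -810] -> [-774, -558, -378, -306, 414, 810]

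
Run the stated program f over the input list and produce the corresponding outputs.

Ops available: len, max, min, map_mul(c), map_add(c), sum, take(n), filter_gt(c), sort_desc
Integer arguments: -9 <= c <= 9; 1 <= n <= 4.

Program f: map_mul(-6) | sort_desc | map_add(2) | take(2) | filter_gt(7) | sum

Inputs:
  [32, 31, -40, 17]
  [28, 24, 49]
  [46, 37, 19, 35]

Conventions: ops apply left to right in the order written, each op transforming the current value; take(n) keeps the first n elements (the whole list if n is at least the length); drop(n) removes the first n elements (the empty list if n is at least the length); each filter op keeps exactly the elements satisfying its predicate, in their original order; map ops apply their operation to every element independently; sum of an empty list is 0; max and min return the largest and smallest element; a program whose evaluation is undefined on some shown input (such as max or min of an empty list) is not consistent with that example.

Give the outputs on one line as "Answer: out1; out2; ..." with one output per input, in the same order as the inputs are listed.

242; 0; 0

Execution, op by op:
  [32, 31, -40, 17] -> [-192, -186, 240, -102] -> [240, -102, -186, -192] -> [242, -100, -184, -190] -> [242, -100] -> [242] -> 242
  [28, 24, 49] -> [-168, -144, -294] -> [-144, -168, -294] -> [-142, -166, -292] -> [-142, -166] -> [] -> 0
  [46, 37, 19, 35] -> [-276, -222, -114, -210] -> [-114, -210, -222, -276] -> [-112, -208, -220, -274] -> [-112, -208] -> [] -> 0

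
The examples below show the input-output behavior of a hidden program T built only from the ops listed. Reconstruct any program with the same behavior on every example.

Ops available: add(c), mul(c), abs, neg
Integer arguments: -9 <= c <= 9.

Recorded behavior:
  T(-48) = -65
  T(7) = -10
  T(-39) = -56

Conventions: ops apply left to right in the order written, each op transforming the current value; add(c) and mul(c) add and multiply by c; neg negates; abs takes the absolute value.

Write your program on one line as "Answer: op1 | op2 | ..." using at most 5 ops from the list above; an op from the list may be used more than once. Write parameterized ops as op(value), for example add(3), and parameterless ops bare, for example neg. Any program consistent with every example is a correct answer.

add(-6) | neg | add(2) | neg | add(-9)

Check, running the answer program on each example:
  -48 -> -54 -> 54 -> 56 -> -56 -> -65
  7 -> 1 -> -1 -> 1 -> -1 -> -10
  -39 -> -45 -> 45 -> 47 -> -47 -> -56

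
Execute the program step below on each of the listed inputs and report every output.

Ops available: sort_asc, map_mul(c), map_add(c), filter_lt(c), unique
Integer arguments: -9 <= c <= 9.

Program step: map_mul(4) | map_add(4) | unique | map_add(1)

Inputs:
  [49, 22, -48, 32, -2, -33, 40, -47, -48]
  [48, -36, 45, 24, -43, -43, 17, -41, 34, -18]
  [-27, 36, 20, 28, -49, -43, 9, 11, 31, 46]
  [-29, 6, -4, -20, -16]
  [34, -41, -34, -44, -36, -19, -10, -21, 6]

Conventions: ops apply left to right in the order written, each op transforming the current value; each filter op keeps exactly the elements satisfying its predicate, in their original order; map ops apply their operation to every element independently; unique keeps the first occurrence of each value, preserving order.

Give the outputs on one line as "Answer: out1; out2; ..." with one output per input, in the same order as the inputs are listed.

Execution, op by op:
  [49, 22, -48, 32, -2, -33, 40, -47, -48] -> [196, 88, -192, 128, -8, -132, 160, -188, -192] -> [200, 92, -188, 132, -4, -128, 164, -184, -188] -> [200, 92, -188, 132, -4, -128, 164, -184] -> [201, 93, -187, 133, -3, -127, 165, -183]
  [48, -36, 45, 24, -43, -43, 17, -41, 34, -18] -> [192, -144, 180, 96, -172, -172, 68, -164, 136, -72] -> [196, -140, 184, 100, -168, -168, 72, -160, 140, -68] -> [196, -140, 184, 100, -168, 72, -160, 140, -68] -> [197, -139, 185, 101, -167, 73, -159, 141, -67]
  [-27, 36, 20, 28, -49, -43, 9, 11, 31, 46] -> [-108, 144, 80, 112, -196, -172, 36, 44, 124, 184] -> [-104, 148, 84, 116, -192, -168, 40, 48, 128, 188] -> [-104, 148, 84, 116, -192, -168, 40, 48, 128, 188] -> [-103, 149, 85, 117, -191, -167, 41, 49, 129, 189]
  [-29, 6, -4, -20, -16] -> [-116, 24, -16, -80, -64] -> [-112, 28, -12, -76, -60] -> [-112, 28, -12, -76, -60] -> [-111, 29, -11, -75, -59]
  [34, -41, -34, -44, -36, -19, -10, -21, 6] -> [136, -164, -136, -176, -144, -76, -40, -84, 24] -> [140, -160, -132, -172, -140, -72, -36, -80, 28] -> [140, -160, -132, -172, -140, -72, -36, -80, 28] -> [141, -159, -131, -171, -139, -71, -35, -79, 29]

[201, 93, -187, 133, -3, -127, 165, -183]; [197, -139, 185, 101, -167, 73, -159, 141, -67]; [-103, 149, 85, 117, -191, -167, 41, 49, 129, 189]; [-111, 29, -11, -75, -59]; [141, -159, -131, -171, -139, -71, -35, -79, 29]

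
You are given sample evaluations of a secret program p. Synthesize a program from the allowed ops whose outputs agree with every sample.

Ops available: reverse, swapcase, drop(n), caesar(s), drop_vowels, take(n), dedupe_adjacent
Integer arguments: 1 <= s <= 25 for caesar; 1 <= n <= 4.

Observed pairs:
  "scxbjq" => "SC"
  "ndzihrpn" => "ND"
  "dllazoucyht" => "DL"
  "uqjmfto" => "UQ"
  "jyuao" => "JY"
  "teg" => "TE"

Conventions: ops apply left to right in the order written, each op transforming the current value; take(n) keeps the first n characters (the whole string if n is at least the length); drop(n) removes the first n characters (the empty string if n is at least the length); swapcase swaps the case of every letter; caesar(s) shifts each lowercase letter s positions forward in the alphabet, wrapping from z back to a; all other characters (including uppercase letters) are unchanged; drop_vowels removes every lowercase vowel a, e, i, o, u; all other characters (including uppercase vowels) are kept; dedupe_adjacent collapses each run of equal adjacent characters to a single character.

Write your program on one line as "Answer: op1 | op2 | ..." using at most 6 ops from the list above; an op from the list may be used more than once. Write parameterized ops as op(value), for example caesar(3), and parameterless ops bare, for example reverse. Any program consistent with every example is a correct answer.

reverse | swapcase | reverse | take(4) | take(2)

Check, running the answer program on each example:
  "scxbjq" -> "qjbxcs" -> "QJBXCS" -> "SCXBJQ" -> "SCXB" -> "SC"
  "ndzihrpn" -> "nprhizdn" -> "NPRHIZDN" -> "NDZIHRPN" -> "NDZI" -> "ND"
  "dllazoucyht" -> "thycuozalld" -> "THYCUOZALLD" -> "DLLAZOUCYHT" -> "DLLA" -> "DL"
  "uqjmfto" -> "otfmjqu" -> "OTFMJQU" -> "UQJMFTO" -> "UQJM" -> "UQ"
  "jyuao" -> "oauyj" -> "OAUYJ" -> "JYUAO" -> "JYUA" -> "JY"
  "teg" -> "get" -> "GET" -> "TEG" -> "TEG" -> "TE"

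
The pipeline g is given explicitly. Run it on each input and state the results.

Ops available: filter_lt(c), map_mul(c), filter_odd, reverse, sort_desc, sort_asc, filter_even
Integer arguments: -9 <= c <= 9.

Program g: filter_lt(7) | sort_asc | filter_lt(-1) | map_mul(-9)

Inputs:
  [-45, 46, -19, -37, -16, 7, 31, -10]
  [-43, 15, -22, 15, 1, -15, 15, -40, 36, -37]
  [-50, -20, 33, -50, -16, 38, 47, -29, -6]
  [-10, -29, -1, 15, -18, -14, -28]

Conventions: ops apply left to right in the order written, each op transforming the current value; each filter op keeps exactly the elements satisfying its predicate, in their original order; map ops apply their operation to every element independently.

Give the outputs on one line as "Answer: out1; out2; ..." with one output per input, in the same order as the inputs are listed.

Execution, op by op:
  [-45, 46, -19, -37, -16, 7, 31, -10] -> [-45, -19, -37, -16, -10] -> [-45, -37, -19, -16, -10] -> [-45, -37, -19, -16, -10] -> [405, 333, 171, 144, 90]
  [-43, 15, -22, 15, 1, -15, 15, -40, 36, -37] -> [-43, -22, 1, -15, -40, -37] -> [-43, -40, -37, -22, -15, 1] -> [-43, -40, -37, -22, -15] -> [387, 360, 333, 198, 135]
  [-50, -20, 33, -50, -16, 38, 47, -29, -6] -> [-50, -20, -50, -16, -29, -6] -> [-50, -50, -29, -20, -16, -6] -> [-50, -50, -29, -20, -16, -6] -> [450, 450, 261, 180, 144, 54]
  [-10, -29, -1, 15, -18, -14, -28] -> [-10, -29, -1, -18, -14, -28] -> [-29, -28, -18, -14, -10, -1] -> [-29, -28, -18, -14, -10] -> [261, 252, 162, 126, 90]

[405, 333, 171, 144, 90]; [387, 360, 333, 198, 135]; [450, 450, 261, 180, 144, 54]; [261, 252, 162, 126, 90]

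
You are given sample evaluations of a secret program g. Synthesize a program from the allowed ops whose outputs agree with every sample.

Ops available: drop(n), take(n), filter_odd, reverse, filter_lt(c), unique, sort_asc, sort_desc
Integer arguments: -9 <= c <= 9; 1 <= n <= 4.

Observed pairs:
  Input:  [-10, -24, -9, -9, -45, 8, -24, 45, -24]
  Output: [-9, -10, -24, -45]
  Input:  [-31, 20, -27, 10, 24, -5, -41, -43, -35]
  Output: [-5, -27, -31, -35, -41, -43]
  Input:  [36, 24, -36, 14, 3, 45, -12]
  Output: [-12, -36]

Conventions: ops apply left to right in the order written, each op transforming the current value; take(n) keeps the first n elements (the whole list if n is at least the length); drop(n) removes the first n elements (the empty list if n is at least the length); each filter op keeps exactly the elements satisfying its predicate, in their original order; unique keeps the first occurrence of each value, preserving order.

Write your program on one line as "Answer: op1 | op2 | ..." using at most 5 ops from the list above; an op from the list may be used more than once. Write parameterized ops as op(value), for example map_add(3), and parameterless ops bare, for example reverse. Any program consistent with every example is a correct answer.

filter_lt(2) | reverse | unique | sort_desc

Check, running the answer program on each example:
  [-10, -24, -9, -9, -45, 8, -24, 45, -24] -> [-10, -24, -9, -9, -45, -24, -24] -> [-24, -24, -45, -9, -9, -24, -10] -> [-24, -45, -9, -10] -> [-9, -10, -24, -45]
  [-31, 20, -27, 10, 24, -5, -41, -43, -35] -> [-31, -27, -5, -41, -43, -35] -> [-35, -43, -41, -5, -27, -31] -> [-35, -43, -41, -5, -27, -31] -> [-5, -27, -31, -35, -41, -43]
  [36, 24, -36, 14, 3, 45, -12] -> [-36, -12] -> [-12, -36] -> [-12, -36] -> [-12, -36]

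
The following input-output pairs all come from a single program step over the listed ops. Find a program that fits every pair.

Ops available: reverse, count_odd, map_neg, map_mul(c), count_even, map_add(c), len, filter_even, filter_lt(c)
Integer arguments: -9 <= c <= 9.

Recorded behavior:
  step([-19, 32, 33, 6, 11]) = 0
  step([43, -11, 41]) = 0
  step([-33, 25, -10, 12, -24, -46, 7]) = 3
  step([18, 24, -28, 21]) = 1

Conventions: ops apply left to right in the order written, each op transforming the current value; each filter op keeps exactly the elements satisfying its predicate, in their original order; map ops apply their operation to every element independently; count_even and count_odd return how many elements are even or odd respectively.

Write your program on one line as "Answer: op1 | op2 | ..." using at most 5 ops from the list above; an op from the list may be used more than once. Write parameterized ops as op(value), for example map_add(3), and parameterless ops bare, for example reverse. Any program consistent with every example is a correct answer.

map_add(4) | filter_lt(7) | reverse | map_mul(3) | count_even

Check, running the answer program on each example:
  [-19, 32, 33, 6, 11] -> [-15, 36, 37, 10, 15] -> [-15] -> [-15] -> [-45] -> 0
  [43, -11, 41] -> [47, -7, 45] -> [-7] -> [-7] -> [-21] -> 0
  [-33, 25, -10, 12, -24, -46, 7] -> [-29, 29, -6, 16, -20, -42, 11] -> [-29, -6, -20, -42] -> [-42, -20, -6, -29] -> [-126, -60, -18, -87] -> 3
  [18, 24, -28, 21] -> [22, 28, -24, 25] -> [-24] -> [-24] -> [-72] -> 1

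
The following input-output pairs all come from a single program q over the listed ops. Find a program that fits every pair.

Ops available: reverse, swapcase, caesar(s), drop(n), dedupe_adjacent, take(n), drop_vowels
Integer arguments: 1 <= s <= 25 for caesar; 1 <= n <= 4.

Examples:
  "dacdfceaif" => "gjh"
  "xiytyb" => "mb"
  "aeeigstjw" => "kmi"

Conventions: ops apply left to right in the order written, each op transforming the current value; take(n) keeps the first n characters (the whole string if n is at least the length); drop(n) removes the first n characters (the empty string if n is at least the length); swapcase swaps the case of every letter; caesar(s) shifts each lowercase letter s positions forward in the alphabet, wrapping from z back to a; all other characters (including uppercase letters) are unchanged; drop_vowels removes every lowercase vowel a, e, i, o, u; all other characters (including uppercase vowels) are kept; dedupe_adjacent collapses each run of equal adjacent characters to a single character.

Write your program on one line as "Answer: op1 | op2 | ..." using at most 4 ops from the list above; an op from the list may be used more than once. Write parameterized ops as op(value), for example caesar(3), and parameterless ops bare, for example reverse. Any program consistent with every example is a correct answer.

reverse | drop(4) | take(3) | caesar(4)

Check, running the answer program on each example:
  "dacdfceaif" -> "fiaecfdcad" -> "cfdcad" -> "cfd" -> "gjh"
  "xiytyb" -> "bytyix" -> "ix" -> "ix" -> "mb"
  "aeeigstjw" -> "wjtsgieea" -> "gieea" -> "gie" -> "kmi"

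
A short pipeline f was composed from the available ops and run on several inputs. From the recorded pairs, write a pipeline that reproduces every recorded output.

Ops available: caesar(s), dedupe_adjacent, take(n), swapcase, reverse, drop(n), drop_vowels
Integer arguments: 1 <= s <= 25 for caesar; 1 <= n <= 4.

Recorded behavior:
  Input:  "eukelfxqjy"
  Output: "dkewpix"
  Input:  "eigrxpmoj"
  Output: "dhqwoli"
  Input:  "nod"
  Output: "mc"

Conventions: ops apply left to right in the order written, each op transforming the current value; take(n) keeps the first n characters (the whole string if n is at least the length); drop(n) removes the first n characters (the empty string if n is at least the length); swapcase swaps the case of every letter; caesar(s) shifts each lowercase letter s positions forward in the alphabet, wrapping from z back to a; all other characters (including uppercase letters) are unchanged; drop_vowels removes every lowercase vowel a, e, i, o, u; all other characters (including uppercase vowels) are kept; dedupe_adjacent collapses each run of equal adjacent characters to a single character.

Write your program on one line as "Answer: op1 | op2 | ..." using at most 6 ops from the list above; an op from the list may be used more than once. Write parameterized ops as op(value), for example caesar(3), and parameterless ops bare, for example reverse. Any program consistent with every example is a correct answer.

caesar(20) | drop_vowels | dedupe_adjacent | reverse | caesar(5) | reverse

Check, running the answer program on each example:
  "eukelfxqjy" -> "yoeyfzrkds" -> "yyfzrkds" -> "yfzrkds" -> "sdkrzfy" -> "xipwekd" -> "dkewpix"
  "eigrxpmoj" -> "ycalrjgid" -> "yclrjgd" -> "yclrjgd" -> "dgjrlcy" -> "ilowqhd" -> "dhqwoli"
  "nod" -> "hix" -> "hx" -> "hx" -> "xh" -> "cm" -> "mc"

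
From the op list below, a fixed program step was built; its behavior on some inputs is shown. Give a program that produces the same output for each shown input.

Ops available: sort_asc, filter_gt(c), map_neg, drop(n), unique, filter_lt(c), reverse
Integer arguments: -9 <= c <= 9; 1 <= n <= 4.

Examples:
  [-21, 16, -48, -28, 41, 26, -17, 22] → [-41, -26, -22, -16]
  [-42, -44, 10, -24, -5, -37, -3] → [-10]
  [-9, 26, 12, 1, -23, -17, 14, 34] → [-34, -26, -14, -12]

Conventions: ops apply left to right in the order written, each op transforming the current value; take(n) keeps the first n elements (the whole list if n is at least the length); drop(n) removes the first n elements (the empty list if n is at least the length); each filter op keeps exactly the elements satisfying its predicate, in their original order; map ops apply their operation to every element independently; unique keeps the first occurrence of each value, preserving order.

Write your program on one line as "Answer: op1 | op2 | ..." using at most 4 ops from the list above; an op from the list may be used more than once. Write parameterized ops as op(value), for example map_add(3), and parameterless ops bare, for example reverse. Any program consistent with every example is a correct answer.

map_neg | filter_lt(-5) | reverse | sort_asc

Check, running the answer program on each example:
  [-21, 16, -48, -28, 41, 26, -17, 22] -> [21, -16, 48, 28, -41, -26, 17, -22] -> [-16, -41, -26, -22] -> [-22, -26, -41, -16] -> [-41, -26, -22, -16]
  [-42, -44, 10, -24, -5, -37, -3] -> [42, 44, -10, 24, 5, 37, 3] -> [-10] -> [-10] -> [-10]
  [-9, 26, 12, 1, -23, -17, 14, 34] -> [9, -26, -12, -1, 23, 17, -14, -34] -> [-26, -12, -14, -34] -> [-34, -14, -12, -26] -> [-34, -26, -14, -12]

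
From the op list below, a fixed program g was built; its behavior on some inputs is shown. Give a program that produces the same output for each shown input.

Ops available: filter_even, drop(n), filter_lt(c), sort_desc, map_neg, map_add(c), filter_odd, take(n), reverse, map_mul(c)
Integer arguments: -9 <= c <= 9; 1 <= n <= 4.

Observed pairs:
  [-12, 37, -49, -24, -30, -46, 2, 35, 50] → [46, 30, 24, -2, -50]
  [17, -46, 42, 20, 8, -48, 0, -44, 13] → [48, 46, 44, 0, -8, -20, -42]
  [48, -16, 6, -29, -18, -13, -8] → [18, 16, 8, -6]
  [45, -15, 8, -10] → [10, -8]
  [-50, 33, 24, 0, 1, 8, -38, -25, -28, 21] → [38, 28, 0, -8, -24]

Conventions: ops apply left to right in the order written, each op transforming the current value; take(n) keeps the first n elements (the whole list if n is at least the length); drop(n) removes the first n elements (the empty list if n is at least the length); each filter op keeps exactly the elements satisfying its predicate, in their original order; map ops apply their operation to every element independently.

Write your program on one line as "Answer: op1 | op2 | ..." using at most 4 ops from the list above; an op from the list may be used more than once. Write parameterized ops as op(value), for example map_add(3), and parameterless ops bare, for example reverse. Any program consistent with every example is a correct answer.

drop(1) | map_neg | filter_even | sort_desc

Check, running the answer program on each example:
  [-12, 37, -49, -24, -30, -46, 2, 35, 50] -> [37, -49, -24, -30, -46, 2, 35, 50] -> [-37, 49, 24, 30, 46, -2, -35, -50] -> [24, 30, 46, -2, -50] -> [46, 30, 24, -2, -50]
  [17, -46, 42, 20, 8, -48, 0, -44, 13] -> [-46, 42, 20, 8, -48, 0, -44, 13] -> [46, -42, -20, -8, 48, 0, 44, -13] -> [46, -42, -20, -8, 48, 0, 44] -> [48, 46, 44, 0, -8, -20, -42]
  [48, -16, 6, -29, -18, -13, -8] -> [-16, 6, -29, -18, -13, -8] -> [16, -6, 29, 18, 13, 8] -> [16, -6, 18, 8] -> [18, 16, 8, -6]
  [45, -15, 8, -10] -> [-15, 8, -10] -> [15, -8, 10] -> [-8, 10] -> [10, -8]
  [-50, 33, 24, 0, 1, 8, -38, -25, -28, 21] -> [33, 24, 0, 1, 8, -38, -25, -28, 21] -> [-33, -24, 0, -1, -8, 38, 25, 28, -21] -> [-24, 0, -8, 38, 28] -> [38, 28, 0, -8, -24]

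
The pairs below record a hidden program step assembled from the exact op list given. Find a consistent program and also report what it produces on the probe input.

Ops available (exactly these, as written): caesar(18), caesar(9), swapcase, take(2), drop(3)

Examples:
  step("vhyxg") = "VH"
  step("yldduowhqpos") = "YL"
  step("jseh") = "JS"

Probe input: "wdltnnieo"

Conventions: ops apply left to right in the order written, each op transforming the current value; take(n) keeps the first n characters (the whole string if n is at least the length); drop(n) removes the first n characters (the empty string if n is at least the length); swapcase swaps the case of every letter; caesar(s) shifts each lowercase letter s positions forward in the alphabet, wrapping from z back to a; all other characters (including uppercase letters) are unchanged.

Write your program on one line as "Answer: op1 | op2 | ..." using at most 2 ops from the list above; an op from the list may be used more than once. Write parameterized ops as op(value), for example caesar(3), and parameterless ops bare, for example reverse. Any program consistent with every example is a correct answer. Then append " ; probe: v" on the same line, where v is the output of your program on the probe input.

take(2) | swapcase ; probe: "WD"

Check, running the answer program on each example:
  "vhyxg" -> "vh" -> "VH"
  "yldduowhqpos" -> "yl" -> "YL"
  "jseh" -> "js" -> "JS"
  probe: "wdltnnieo" -> "wd" -> "WD"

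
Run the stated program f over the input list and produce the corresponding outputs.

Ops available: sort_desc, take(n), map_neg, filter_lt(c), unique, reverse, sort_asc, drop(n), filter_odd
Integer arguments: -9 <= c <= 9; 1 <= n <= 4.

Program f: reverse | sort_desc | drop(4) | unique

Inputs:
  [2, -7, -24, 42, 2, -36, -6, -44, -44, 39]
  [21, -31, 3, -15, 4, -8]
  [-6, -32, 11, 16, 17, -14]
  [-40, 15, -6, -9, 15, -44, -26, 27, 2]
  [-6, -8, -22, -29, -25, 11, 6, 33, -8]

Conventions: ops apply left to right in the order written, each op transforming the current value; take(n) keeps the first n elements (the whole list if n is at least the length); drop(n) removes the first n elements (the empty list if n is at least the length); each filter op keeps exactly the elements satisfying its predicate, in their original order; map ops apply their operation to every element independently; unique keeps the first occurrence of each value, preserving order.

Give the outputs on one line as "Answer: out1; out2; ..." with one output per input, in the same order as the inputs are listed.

Execution, op by op:
  [2, -7, -24, 42, 2, -36, -6, -44, -44, 39] -> [39, -44, -44, -6, -36, 2, 42, -24, -7, 2] -> [42, 39, 2, 2, -6, -7, -24, -36, -44, -44] -> [-6, -7, -24, -36, -44, -44] -> [-6, -7, -24, -36, -44]
  [21, -31, 3, -15, 4, -8] -> [-8, 4, -15, 3, -31, 21] -> [21, 4, 3, -8, -15, -31] -> [-15, -31] -> [-15, -31]
  [-6, -32, 11, 16, 17, -14] -> [-14, 17, 16, 11, -32, -6] -> [17, 16, 11, -6, -14, -32] -> [-14, -32] -> [-14, -32]
  [-40, 15, -6, -9, 15, -44, -26, 27, 2] -> [2, 27, -26, -44, 15, -9, -6, 15, -40] -> [27, 15, 15, 2, -6, -9, -26, -40, -44] -> [-6, -9, -26, -40, -44] -> [-6, -9, -26, -40, -44]
  [-6, -8, -22, -29, -25, 11, 6, 33, -8] -> [-8, 33, 6, 11, -25, -29, -22, -8, -6] -> [33, 11, 6, -6, -8, -8, -22, -25, -29] -> [-8, -8, -22, -25, -29] -> [-8, -22, -25, -29]

[-6, -7, -24, -36, -44]; [-15, -31]; [-14, -32]; [-6, -9, -26, -40, -44]; [-8, -22, -25, -29]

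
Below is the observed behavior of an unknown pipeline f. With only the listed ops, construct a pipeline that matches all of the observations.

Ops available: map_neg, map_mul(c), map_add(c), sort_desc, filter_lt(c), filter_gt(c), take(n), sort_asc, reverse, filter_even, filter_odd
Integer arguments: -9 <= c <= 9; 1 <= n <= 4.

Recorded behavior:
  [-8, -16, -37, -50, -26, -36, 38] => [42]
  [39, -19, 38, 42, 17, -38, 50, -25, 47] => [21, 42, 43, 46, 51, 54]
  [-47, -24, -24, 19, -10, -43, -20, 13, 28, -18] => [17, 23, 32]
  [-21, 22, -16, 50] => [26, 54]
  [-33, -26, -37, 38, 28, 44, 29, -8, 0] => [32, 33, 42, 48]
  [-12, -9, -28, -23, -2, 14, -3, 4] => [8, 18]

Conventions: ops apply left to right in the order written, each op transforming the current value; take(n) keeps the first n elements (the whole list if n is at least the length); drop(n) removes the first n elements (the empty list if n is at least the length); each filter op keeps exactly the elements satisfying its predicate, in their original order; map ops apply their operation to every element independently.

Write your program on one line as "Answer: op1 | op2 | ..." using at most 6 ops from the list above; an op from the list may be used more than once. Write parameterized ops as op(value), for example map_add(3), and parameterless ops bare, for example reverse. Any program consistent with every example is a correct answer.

sort_desc | map_mul(-1) | map_add(-4) | map_neg | sort_asc | filter_gt(5)

Check, running the answer program on each example:
  [-8, -16, -37, -50, -26, -36, 38] -> [38, -8, -16, -26, -36, -37, -50] -> [-38, 8, 16, 26, 36, 37, 50] -> [-42, 4, 12, 22, 32, 33, 46] -> [42, -4, -12, -22, -32, -33, -46] -> [-46, -33, -32, -22, -12, -4, 42] -> [42]
  [39, -19, 38, 42, 17, -38, 50, -25, 47] -> [50, 47, 42, 39, 38, 17, -19, -25, -38] -> [-50, -47, -42, -39, -38, -17, 19, 25, 38] -> [-54, -51, -46, -43, -42, -21, 15, 21, 34] -> [54, 51, 46, 43, 42, 21, -15, -21, -34] -> [-34, -21, -15, 21, 42, 43, 46, 51, 54] -> [21, 42, 43, 46, 51, 54]
  [-47, -24, -24, 19, -10, -43, -20, 13, 28, -18] -> [28, 19, 13, -10, -18, -20, -24, -24, -43, -47] -> [-28, -19, -13, 10, 18, 20, 24, 24, 43, 47] -> [-32, -23, -17, 6, 14, 16, 20, 20, 39, 43] -> [32, 23, 17, -6, -14, -16, -20, -20, -39, -43] -> [-43, -39, -20, -20, -16, -14, -6, 17, 23, 32] -> [17, 23, 32]
  [-21, 22, -16, 50] -> [50, 22, -16, -21] -> [-50, -22, 16, 21] -> [-54, -26, 12, 17] -> [54, 26, -12, -17] -> [-17, -12, 26, 54] -> [26, 54]
  [-33, -26, -37, 38, 28, 44, 29, -8, 0] -> [44, 38, 29, 28, 0, -8, -26, -33, -37] -> [-44, -38, -29, -28, 0, 8, 26, 33, 37] -> [-48, -42, -33, -32, -4, 4, 22, 29, 33] -> [48, 42, 33, 32, 4, -4, -22, -29, -33] -> [-33, -29, -22, -4, 4, 32, 33, 42, 48] -> [32, 33, 42, 48]
  [-12, -9, -28, -23, -2, 14, -3, 4] -> [14, 4, -2, -3, -9, -12, -23, -28] -> [-14, -4, 2, 3, 9, 12, 23, 28] -> [-18, -8, -2, -1, 5, 8, 19, 24] -> [18, 8, 2, 1, -5, -8, -19, -24] -> [-24, -19, -8, -5, 1, 2, 8, 18] -> [8, 18]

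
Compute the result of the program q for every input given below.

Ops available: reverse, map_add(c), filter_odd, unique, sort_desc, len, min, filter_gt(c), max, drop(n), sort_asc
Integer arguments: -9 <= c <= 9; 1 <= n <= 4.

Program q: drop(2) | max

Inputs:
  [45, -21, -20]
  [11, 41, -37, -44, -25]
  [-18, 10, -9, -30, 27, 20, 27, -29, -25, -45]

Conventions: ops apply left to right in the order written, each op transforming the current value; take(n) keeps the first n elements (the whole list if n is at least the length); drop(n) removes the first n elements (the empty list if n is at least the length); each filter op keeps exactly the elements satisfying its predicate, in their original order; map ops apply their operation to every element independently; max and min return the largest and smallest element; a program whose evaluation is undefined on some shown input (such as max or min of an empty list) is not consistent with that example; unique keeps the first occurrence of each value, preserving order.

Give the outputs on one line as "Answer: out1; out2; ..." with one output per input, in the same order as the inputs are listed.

-20; -25; 27

Execution, op by op:
  [45, -21, -20] -> [-20] -> -20
  [11, 41, -37, -44, -25] -> [-37, -44, -25] -> -25
  [-18, 10, -9, -30, 27, 20, 27, -29, -25, -45] -> [-9, -30, 27, 20, 27, -29, -25, -45] -> 27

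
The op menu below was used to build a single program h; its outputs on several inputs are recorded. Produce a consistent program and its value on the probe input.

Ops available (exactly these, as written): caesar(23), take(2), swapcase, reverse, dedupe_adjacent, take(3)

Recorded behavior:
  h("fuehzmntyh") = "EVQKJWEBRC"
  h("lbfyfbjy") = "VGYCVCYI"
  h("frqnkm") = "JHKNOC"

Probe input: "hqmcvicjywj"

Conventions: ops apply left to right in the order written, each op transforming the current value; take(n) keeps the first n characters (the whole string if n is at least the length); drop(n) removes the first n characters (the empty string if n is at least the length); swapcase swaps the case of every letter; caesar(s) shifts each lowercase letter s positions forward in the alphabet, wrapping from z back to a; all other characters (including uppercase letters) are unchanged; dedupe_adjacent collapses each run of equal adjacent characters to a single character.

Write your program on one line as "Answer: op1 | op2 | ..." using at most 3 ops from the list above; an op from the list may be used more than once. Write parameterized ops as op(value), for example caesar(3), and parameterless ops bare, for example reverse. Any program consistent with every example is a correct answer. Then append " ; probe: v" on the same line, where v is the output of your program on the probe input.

caesar(23) | reverse | swapcase ; probe: "GTVGZFSZJNE"

Check, running the answer program on each example:
  "fuehzmntyh" -> "crbewjkqve" -> "evqkjwebrc" -> "EVQKJWEBRC"
  "lbfyfbjy" -> "iycvcygv" -> "vgycvcyi" -> "VGYCVCYI"
  "frqnkm" -> "conkhj" -> "jhknoc" -> "JHKNOC"
  probe: "hqmcvicjywj" -> "enjzsfzgvtg" -> "gtvgzfszjne" -> "GTVGZFSZJNE"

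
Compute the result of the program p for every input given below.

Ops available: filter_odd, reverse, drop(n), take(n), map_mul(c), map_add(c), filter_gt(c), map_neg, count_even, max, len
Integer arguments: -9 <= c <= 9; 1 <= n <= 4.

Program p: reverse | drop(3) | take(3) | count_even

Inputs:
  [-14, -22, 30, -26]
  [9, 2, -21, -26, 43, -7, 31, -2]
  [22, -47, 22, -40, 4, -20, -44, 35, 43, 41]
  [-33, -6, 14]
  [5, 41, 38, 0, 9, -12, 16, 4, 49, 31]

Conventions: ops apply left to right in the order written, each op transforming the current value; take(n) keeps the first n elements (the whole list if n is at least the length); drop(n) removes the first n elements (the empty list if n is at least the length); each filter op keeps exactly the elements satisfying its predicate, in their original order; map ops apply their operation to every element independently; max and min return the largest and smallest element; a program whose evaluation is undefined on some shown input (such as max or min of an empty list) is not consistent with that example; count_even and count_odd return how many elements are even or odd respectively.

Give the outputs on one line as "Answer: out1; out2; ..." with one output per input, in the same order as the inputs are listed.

1; 1; 3; 0; 2

Execution, op by op:
  [-14, -22, 30, -26] -> [-26, 30, -22, -14] -> [-14] -> [-14] -> 1
  [9, 2, -21, -26, 43, -7, 31, -2] -> [-2, 31, -7, 43, -26, -21, 2, 9] -> [43, -26, -21, 2, 9] -> [43, -26, -21] -> 1
  [22, -47, 22, -40, 4, -20, -44, 35, 43, 41] -> [41, 43, 35, -44, -20, 4, -40, 22, -47, 22] -> [-44, -20, 4, -40, 22, -47, 22] -> [-44, -20, 4] -> 3
  [-33, -6, 14] -> [14, -6, -33] -> [] -> [] -> 0
  [5, 41, 38, 0, 9, -12, 16, 4, 49, 31] -> [31, 49, 4, 16, -12, 9, 0, 38, 41, 5] -> [16, -12, 9, 0, 38, 41, 5] -> [16, -12, 9] -> 2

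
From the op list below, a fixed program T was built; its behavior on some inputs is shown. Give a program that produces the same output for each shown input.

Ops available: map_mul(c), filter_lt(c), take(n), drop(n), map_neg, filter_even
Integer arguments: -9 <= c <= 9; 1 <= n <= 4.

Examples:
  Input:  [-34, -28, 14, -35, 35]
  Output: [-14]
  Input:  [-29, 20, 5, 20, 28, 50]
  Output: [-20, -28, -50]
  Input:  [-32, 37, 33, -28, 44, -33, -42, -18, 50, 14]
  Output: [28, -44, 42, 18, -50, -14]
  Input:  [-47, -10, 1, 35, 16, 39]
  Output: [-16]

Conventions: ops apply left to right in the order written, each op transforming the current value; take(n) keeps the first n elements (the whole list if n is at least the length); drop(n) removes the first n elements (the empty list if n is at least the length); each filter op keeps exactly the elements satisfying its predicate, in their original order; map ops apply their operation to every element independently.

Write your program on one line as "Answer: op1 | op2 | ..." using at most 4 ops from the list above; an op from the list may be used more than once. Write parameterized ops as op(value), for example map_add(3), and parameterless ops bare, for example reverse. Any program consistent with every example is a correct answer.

drop(2) | map_neg | filter_even

Check, running the answer program on each example:
  [-34, -28, 14, -35, 35] -> [14, -35, 35] -> [-14, 35, -35] -> [-14]
  [-29, 20, 5, 20, 28, 50] -> [5, 20, 28, 50] -> [-5, -20, -28, -50] -> [-20, -28, -50]
  [-32, 37, 33, -28, 44, -33, -42, -18, 50, 14] -> [33, -28, 44, -33, -42, -18, 50, 14] -> [-33, 28, -44, 33, 42, 18, -50, -14] -> [28, -44, 42, 18, -50, -14]
  [-47, -10, 1, 35, 16, 39] -> [1, 35, 16, 39] -> [-1, -35, -16, -39] -> [-16]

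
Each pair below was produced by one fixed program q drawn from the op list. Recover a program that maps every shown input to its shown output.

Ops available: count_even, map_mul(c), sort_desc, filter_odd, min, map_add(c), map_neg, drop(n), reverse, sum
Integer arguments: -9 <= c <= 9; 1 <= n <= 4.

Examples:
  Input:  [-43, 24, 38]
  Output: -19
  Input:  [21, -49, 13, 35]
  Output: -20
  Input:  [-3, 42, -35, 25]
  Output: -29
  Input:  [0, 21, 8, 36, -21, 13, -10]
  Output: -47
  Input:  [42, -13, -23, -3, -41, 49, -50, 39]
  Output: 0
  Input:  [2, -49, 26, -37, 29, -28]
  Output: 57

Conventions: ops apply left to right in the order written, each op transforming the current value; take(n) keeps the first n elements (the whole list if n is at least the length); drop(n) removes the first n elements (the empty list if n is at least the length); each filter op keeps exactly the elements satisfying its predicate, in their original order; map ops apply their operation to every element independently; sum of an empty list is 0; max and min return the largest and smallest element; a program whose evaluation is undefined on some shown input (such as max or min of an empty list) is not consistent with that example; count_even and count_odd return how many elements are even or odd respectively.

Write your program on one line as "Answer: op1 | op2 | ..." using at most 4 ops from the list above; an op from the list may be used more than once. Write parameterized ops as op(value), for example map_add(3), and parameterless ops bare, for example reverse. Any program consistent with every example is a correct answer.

map_neg | sort_desc | sum

Check, running the answer program on each example:
  [-43, 24, 38] -> [43, -24, -38] -> [43, -24, -38] -> -19
  [21, -49, 13, 35] -> [-21, 49, -13, -35] -> [49, -13, -21, -35] -> -20
  [-3, 42, -35, 25] -> [3, -42, 35, -25] -> [35, 3, -25, -42] -> -29
  [0, 21, 8, 36, -21, 13, -10] -> [0, -21, -8, -36, 21, -13, 10] -> [21, 10, 0, -8, -13, -21, -36] -> -47
  [42, -13, -23, -3, -41, 49, -50, 39] -> [-42, 13, 23, 3, 41, -49, 50, -39] -> [50, 41, 23, 13, 3, -39, -42, -49] -> 0
  [2, -49, 26, -37, 29, -28] -> [-2, 49, -26, 37, -29, 28] -> [49, 37, 28, -2, -26, -29] -> 57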